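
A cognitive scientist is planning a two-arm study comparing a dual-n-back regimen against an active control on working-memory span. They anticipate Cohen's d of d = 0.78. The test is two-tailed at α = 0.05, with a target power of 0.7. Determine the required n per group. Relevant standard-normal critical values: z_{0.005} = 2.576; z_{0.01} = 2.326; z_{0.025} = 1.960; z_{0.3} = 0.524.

n = 21 per group

For two independent groups with equal n: n = 2·((z_{α/2} + z_β) / d)².
z_{α/2} + z_β = 1.960 + 0.524 = 2.484.
n = 2 × (2.484 / 0.78)² = 2 × 3.185² = 2 × 10.14 = 20.3.
Round up to the next whole participant.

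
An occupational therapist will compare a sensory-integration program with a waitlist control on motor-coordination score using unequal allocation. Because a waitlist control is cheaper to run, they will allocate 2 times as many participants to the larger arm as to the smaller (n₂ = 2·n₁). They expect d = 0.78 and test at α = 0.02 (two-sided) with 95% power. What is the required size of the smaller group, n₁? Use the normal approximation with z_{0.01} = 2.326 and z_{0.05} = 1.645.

n₁ = 39

With allocation ratio k = n₂/n₁ = 2, Var(x̄₁−x̄₂) = σ²(1/n₁ + 1/(k·n₁)) = σ²·(k+1)/(k·n₁).
So n₁ = (1 + 1/k)·((z_{α/2} + z_β)/d)² = 1.500 × (3.971/0.78)².
n₁ = 1.500 × 25.92 = 38.9.
Round up: n₁ = 39, giving n₂ = 2 × 39 = 78.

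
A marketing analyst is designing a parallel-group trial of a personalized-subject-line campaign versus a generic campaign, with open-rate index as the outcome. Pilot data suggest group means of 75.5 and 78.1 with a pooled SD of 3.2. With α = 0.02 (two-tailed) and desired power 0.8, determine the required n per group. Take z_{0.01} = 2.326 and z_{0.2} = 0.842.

Cohen's d = |M₁ − M₂| / SD_pooled = |75.5 − 78.1| / 3.2 = 2.6 / 3.2 = 0.812.
For two independent groups with equal n: n = 2·((z_{α/2} + z_β) / d)².
z_{α/2} + z_β = 2.326 + 0.842 = 3.168.
n = 2 × (3.168 / 0.812)² = 2 × 3.901² = 2 × 15.22 = 30.4.
Round up to the next whole participant.

n = 31 per group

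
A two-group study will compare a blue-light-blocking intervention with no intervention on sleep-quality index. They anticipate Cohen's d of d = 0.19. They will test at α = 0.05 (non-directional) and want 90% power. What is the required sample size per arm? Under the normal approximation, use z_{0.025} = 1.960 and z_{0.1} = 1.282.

n = 583 per group

For two independent groups with equal n: n = 2·((z_{α/2} + z_β) / d)².
z_{α/2} + z_β = 1.960 + 1.282 = 3.242.
n = 2 × (3.242 / 0.19)² = 2 × 17.063² = 2 × 291.15 = 582.3.
Round up to the next whole participant.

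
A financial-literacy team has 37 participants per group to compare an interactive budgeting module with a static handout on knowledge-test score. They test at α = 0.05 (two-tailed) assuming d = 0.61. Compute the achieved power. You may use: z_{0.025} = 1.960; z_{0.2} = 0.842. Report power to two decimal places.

For two equal groups, power = Φ(d·√(n/2) − z_{α/2}).
d·√(n/2) = 0.61 × √(37/2) = 0.61 × 4.301 = 2.624.
z_β = 2.624 − 1.960 = 0.664.
Power = Φ(0.664) = 0.747.

power ≈ 0.75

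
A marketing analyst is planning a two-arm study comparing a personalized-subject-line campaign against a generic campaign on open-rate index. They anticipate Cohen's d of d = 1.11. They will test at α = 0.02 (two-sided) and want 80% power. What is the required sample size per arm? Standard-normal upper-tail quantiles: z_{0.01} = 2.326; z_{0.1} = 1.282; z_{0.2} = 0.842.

n = 17 per group

For two independent groups with equal n: n = 2·((z_{α/2} + z_β) / d)².
z_{α/2} + z_β = 2.326 + 0.842 = 3.168.
n = 2 × (3.168 / 1.11)² = 2 × 2.854² = 2 × 8.15 = 16.3.
Round up to the next whole participant.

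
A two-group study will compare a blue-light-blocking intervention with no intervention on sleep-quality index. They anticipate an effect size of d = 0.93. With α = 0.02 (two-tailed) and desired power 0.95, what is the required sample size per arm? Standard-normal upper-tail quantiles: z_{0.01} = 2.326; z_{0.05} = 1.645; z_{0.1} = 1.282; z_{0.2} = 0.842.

For two independent groups with equal n: n = 2·((z_{α/2} + z_β) / d)².
z_{α/2} + z_β = 2.326 + 1.645 = 3.971.
n = 2 × (3.971 / 0.93)² = 2 × 4.270² = 2 × 18.23 = 36.5.
Round up to the next whole participant.

n = 37 per group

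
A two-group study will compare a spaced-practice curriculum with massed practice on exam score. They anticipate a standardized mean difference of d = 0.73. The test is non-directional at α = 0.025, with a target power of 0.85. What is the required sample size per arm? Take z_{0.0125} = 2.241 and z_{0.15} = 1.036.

n = 41 per group

For two independent groups with equal n: n = 2·((z_{α/2} + z_β) / d)².
z_{α/2} + z_β = 2.241 + 1.036 = 3.277.
n = 2 × (3.277 / 0.73)² = 2 × 4.489² = 2 × 20.15 = 40.3.
Round up to the next whole participant.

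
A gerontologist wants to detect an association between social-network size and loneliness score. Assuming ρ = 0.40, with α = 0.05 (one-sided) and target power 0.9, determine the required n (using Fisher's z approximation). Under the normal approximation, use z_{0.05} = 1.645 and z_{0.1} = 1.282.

n = 51

Fisher's z: C = ½·ln((1+r)/(1−r)) = ½·ln(2.3333) = 0.4236.
n = ((z_{α} + z_β)/C)² + 3.
(1.645 + 1.282) / 0.4236 = 2.927 / 0.4236 = 6.910.
n = 6.910² + 3 = 47.75 + 3 = 50.7.
Round up.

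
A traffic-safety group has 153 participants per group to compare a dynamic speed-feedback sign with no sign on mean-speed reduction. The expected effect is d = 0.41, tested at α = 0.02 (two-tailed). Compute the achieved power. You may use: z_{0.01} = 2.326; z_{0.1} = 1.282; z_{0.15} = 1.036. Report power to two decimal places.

For two equal groups, power = Φ(d·√(n/2) − z_{α/2}).
d·√(n/2) = 0.41 × √(153/2) = 0.41 × 8.746 = 3.586.
z_β = 3.586 − 2.326 = 1.260.
Power = Φ(1.260) = 0.896.

power ≈ 0.90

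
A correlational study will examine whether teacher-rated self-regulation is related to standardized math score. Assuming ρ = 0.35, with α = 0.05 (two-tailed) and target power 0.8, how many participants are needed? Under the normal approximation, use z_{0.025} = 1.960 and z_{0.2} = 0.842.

Fisher's z: C = ½·ln((1+r)/(1−r)) = ½·ln(2.0769) = 0.3654.
n = ((z_{α/2} + z_β)/C)² + 3.
(1.960 + 0.842) / 0.3654 = 2.802 / 0.3654 = 7.668.
n = 7.668² + 3 = 58.80 + 3 = 61.8.
Round up.

n = 62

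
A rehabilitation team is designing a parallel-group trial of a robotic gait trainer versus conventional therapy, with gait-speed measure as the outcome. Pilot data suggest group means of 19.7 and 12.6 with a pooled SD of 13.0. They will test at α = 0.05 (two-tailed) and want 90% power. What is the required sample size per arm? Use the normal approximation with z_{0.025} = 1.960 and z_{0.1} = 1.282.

n = 71 per group

Cohen's d = |M₁ − M₂| / SD_pooled = |19.7 − 12.6| / 13.0 = 7.1 / 13.0 = 0.546.
For two independent groups with equal n: n = 2·((z_{α/2} + z_β) / d)².
z_{α/2} + z_β = 1.960 + 1.282 = 3.242.
n = 2 × (3.242 / 0.546)² = 2 × 5.938² = 2 × 35.26 = 70.5.
Round up to the next whole participant.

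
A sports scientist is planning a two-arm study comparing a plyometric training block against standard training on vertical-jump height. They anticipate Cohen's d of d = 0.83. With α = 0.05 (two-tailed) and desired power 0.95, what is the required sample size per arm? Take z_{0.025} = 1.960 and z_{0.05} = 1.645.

For two independent groups with equal n: n = 2·((z_{α/2} + z_β) / d)².
z_{α/2} + z_β = 1.960 + 1.645 = 3.605.
n = 2 × (3.605 / 0.83)² = 2 × 4.343² = 2 × 18.86 = 37.7.
Round up to the next whole participant.

n = 38 per group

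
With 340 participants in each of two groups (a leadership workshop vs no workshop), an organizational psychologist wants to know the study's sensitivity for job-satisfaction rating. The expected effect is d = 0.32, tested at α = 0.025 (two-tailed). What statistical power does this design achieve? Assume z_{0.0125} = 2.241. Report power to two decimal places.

power ≈ 0.97

For two equal groups, power = Φ(d·√(n/2) − z_{α/2}).
d·√(n/2) = 0.32 × √(340/2) = 0.32 × 13.038 = 4.172.
z_β = 4.172 − 2.241 = 1.931.
Power = Φ(1.931) = 0.973.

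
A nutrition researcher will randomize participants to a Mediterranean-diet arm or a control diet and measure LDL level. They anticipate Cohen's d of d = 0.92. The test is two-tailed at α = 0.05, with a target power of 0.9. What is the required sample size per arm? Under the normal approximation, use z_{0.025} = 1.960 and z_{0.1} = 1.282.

n = 25 per group

For two independent groups with equal n: n = 2·((z_{α/2} + z_β) / d)².
z_{α/2} + z_β = 1.960 + 1.282 = 3.242.
n = 2 × (3.242 / 0.92)² = 2 × 3.524² = 2 × 12.42 = 24.8.
Round up to the next whole participant.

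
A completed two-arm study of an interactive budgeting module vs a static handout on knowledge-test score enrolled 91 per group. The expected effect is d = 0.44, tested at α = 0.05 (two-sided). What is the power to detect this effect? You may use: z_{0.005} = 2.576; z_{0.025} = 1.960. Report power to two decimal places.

For two equal groups, power = Φ(d·√(n/2) − z_{α/2}).
d·√(n/2) = 0.44 × √(91/2) = 0.44 × 6.745 = 2.968.
z_β = 2.968 − 1.960 = 1.008.
Power = Φ(1.008) = 0.843.

power ≈ 0.84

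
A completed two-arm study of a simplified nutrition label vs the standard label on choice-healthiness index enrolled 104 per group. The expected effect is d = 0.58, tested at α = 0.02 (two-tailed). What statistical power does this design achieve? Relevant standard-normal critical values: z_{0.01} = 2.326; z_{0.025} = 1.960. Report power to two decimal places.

power ≈ 0.97

For two equal groups, power = Φ(d·√(n/2) − z_{α/2}).
d·√(n/2) = 0.58 × √(104/2) = 0.58 × 7.211 = 4.182.
z_β = 4.182 − 2.326 = 1.856.
Power = Φ(1.856) = 0.968.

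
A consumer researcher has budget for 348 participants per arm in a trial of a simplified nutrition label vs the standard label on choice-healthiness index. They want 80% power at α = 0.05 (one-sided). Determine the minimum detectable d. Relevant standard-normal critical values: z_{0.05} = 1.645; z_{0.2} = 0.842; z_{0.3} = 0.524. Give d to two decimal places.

For two independent groups of n = 348 each: d_min = (z_{α} + z_β)·√(2/n).
z-sum = 1.645 + 0.842 = 2.487.
d_min = 2.487 × √(2/348) = 2.487 × 0.0758 = 0.189.

d_min ≈ 0.19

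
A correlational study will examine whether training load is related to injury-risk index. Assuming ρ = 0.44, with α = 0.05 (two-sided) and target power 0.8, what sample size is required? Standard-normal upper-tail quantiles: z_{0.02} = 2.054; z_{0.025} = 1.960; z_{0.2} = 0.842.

n = 39

Fisher's z: C = ½·ln((1+r)/(1−r)) = ½·ln(2.5714) = 0.4722.
n = ((z_{α/2} + z_β)/C)² + 3.
(1.960 + 0.842) / 0.4722 = 2.802 / 0.4722 = 5.934.
n = 5.934² + 3 = 35.21 + 3 = 38.2.
Round up.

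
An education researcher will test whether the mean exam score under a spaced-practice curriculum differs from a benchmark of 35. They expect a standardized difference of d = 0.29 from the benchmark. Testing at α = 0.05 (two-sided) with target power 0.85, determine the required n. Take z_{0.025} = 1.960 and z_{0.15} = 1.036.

For a one-sample test: n = ((z_{α/2} + z_β) / d)².
z_{α/2} + z_β = 1.960 + 1.036 = 2.996.
n = (2.996 / 0.29)² = 10.331² = 106.73.
Round up.

n = 107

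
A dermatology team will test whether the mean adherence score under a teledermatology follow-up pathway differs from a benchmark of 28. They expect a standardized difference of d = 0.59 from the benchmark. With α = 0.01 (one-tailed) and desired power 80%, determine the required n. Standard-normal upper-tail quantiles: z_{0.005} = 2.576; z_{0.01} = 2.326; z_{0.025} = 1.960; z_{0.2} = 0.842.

For a one-sample test: n = ((z_{α} + z_β) / d)².
z_{α} + z_β = 2.326 + 0.842 = 3.168.
n = (3.168 / 0.59)² = 5.369² = 28.83.
Round up.

n = 29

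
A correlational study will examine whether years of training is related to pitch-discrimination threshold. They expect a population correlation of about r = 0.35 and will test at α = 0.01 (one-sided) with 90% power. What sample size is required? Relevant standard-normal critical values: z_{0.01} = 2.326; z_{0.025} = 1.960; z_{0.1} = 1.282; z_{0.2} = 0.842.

Fisher's z: C = ½·ln((1+r)/(1−r)) = ½·ln(2.0769) = 0.3654.
n = ((z_{α} + z_β)/C)² + 3.
(2.326 + 1.282) / 0.3654 = 3.608 / 0.3654 = 9.874.
n = 9.874² + 3 = 97.50 + 3 = 100.5.
Round up.

n = 101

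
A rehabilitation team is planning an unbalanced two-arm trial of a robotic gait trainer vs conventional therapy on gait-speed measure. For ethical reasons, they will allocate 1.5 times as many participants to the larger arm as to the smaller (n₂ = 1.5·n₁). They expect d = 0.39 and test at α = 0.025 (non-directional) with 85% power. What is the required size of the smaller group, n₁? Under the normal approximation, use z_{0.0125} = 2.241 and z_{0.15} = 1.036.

With allocation ratio k = n₂/n₁ = 1.5, Var(x̄₁−x̄₂) = σ²(1/n₁ + 1/(k·n₁)) = σ²·(k+1)/(k·n₁).
So n₁ = (1 + 1/k)·((z_{α/2} + z_β)/d)² = 1.667 × (3.277/0.39)².
n₁ = 1.667 × 70.60 = 117.7.
Round up: n₁ = 118, giving n₂ = 1.5 × 118 = 177.

n₁ = 118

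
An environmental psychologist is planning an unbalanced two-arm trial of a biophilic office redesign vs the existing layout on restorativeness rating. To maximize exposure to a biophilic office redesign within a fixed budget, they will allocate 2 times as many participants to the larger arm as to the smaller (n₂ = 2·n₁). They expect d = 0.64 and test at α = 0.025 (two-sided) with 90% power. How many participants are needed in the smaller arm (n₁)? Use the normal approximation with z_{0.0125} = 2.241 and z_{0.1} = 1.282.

n₁ = 46

With allocation ratio k = n₂/n₁ = 2, Var(x̄₁−x̄₂) = σ²(1/n₁ + 1/(k·n₁)) = σ²·(k+1)/(k·n₁).
So n₁ = (1 + 1/k)·((z_{α/2} + z_β)/d)² = 1.500 × (3.523/0.64)².
n₁ = 1.500 × 30.30 = 45.5.
Round up: n₁ = 46, giving n₂ = 2 × 46 = 92.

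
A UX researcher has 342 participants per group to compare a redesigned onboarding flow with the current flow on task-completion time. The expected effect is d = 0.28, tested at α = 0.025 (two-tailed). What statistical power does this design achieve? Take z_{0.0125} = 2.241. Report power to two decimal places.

power ≈ 0.92

For two equal groups, power = Φ(d·√(n/2) − z_{α/2}).
d·√(n/2) = 0.28 × √(342/2) = 0.28 × 13.077 = 3.661.
z_β = 3.661 − 2.241 = 1.420.
Power = Φ(1.420) = 0.922.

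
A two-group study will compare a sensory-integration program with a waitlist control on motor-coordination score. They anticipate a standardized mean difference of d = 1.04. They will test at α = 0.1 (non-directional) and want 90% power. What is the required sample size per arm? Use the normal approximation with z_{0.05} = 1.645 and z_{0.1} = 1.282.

n = 16 per group

For two independent groups with equal n: n = 2·((z_{α/2} + z_β) / d)².
z_{α/2} + z_β = 1.645 + 1.282 = 2.927.
n = 2 × (2.927 / 1.04)² = 2 × 2.814² = 2 × 7.92 = 15.8.
Round up to the next whole participant.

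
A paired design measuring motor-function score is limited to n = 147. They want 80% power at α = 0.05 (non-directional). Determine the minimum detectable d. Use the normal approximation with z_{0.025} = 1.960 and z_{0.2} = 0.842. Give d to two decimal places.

For a single sample (or paired design) of n = 147: d_min = (z_{α/2} + z_β)/√n.
z-sum = 1.960 + 0.842 = 2.802.
d_min = 2.802 / √147 = 2.802 / 12.124 = 0.231.

d_min ≈ 0.23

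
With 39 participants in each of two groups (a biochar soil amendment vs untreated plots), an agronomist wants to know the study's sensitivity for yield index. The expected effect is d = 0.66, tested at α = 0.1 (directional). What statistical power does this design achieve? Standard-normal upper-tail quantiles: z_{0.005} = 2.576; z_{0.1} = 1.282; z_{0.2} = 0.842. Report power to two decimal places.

For two equal groups, power = Φ(d·√(n/2) − z_{α}).
d·√(n/2) = 0.66 × √(39/2) = 0.66 × 4.416 = 2.914.
z_β = 2.914 − 1.282 = 1.632.
Power = Φ(1.632) = 0.949.

power ≈ 0.95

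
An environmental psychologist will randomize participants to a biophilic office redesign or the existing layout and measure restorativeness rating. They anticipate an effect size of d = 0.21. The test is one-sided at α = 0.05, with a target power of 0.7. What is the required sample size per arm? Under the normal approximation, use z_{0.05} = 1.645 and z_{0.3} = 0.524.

n = 214 per group

For two independent groups with equal n: n = 2·((z_{α} + z_β) / d)².
z_{α} + z_β = 1.645 + 0.524 = 2.169.
n = 2 × (2.169 / 0.21)² = 2 × 10.329² = 2 × 106.68 = 213.4.
Round up to the next whole participant.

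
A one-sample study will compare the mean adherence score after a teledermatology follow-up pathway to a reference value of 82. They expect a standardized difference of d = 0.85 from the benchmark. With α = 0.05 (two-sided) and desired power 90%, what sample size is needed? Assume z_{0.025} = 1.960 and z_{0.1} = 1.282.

For a one-sample test: n = ((z_{α/2} + z_β) / d)².
z_{α/2} + z_β = 1.960 + 1.282 = 3.242.
n = (3.242 / 0.85)² = 3.814² = 14.55.
Round up.

n = 15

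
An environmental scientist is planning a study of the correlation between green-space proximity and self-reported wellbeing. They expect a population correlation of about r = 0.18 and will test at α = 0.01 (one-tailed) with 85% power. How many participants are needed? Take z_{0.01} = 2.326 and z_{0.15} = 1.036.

n = 345

Fisher's z: C = ½·ln((1+r)/(1−r)) = ½·ln(1.4390) = 0.1820.
n = ((z_{α} + z_β)/C)² + 3.
(2.326 + 1.036) / 0.1820 = 3.362 / 0.1820 = 18.473.
n = 18.473² + 3 = 341.23 + 3 = 344.2.
Round up.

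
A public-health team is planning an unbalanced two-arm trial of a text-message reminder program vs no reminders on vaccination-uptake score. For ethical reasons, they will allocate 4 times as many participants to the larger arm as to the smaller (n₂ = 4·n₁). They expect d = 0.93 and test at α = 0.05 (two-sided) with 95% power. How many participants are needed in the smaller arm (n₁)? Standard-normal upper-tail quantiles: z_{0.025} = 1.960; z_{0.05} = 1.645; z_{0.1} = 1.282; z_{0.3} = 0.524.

With allocation ratio k = n₂/n₁ = 4, Var(x̄₁−x̄₂) = σ²(1/n₁ + 1/(k·n₁)) = σ²·(k+1)/(k·n₁).
So n₁ = (1 + 1/k)·((z_{α/2} + z_β)/d)² = 1.250 × (3.605/0.93)².
n₁ = 1.250 × 15.03 = 18.8.
Round up: n₁ = 19, giving n₂ = 4 × 19 = 76.

n₁ = 19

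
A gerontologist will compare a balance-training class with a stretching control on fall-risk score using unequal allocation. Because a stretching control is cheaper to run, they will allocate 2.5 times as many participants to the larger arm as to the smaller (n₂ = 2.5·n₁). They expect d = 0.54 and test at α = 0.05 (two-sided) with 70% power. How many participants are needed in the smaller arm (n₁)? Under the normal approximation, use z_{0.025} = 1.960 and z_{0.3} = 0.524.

n₁ = 30

With allocation ratio k = n₂/n₁ = 2.5, Var(x̄₁−x̄₂) = σ²(1/n₁ + 1/(k·n₁)) = σ²·(k+1)/(k·n₁).
So n₁ = (1 + 1/k)·((z_{α/2} + z_β)/d)² = 1.400 × (2.484/0.54)².
n₁ = 1.400 × 21.16 = 29.6.
Round up: n₁ = 30, giving n₂ = 2.5 × 30 = 75.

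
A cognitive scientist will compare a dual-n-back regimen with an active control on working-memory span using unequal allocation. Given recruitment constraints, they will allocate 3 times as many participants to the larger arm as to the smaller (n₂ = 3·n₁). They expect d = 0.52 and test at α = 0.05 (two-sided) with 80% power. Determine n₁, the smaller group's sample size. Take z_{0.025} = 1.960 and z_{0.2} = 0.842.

n₁ = 39

With allocation ratio k = n₂/n₁ = 3, Var(x̄₁−x̄₂) = σ²(1/n₁ + 1/(k·n₁)) = σ²·(k+1)/(k·n₁).
So n₁ = (1 + 1/k)·((z_{α/2} + z_β)/d)² = 1.333 × (2.802/0.52)².
n₁ = 1.333 × 29.04 = 38.7.
Round up: n₁ = 39, giving n₂ = 3 × 39 = 117.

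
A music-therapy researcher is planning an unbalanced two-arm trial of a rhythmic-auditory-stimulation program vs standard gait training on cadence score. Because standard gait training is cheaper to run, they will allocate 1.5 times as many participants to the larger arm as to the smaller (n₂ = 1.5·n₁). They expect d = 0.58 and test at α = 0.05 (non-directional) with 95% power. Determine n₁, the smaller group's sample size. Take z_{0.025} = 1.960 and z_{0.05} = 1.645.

With allocation ratio k = n₂/n₁ = 1.5, Var(x̄₁−x̄₂) = σ²(1/n₁ + 1/(k·n₁)) = σ²·(k+1)/(k·n₁).
So n₁ = (1 + 1/k)·((z_{α/2} + z_β)/d)² = 1.667 × (3.605/0.58)².
n₁ = 1.667 × 38.63 = 64.4.
Round up: n₁ = 65, giving n₂ = ⌈1.5 × 65⌉ = ⌈97.5⌉ = 98.

n₁ = 65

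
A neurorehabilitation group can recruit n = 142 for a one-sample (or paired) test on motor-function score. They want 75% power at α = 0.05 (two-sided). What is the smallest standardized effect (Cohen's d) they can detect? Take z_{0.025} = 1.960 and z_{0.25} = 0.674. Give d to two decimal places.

d_min ≈ 0.22

For a single sample (or paired design) of n = 142: d_min = (z_{α/2} + z_β)/√n.
z-sum = 1.960 + 0.674 = 2.634.
d_min = 2.634 / √142 = 2.634 / 11.916 = 0.221.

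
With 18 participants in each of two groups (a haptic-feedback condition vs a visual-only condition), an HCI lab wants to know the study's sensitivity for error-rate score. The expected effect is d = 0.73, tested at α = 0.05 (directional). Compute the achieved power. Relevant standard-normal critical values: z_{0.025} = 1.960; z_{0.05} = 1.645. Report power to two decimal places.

For two equal groups, power = Φ(d·√(n/2) − z_{α}).
d·√(n/2) = 0.73 × √(18/2) = 0.73 × 3.000 = 2.190.
z_β = 2.190 − 1.645 = 0.545.
Power = Φ(0.545) = 0.707.

power ≈ 0.71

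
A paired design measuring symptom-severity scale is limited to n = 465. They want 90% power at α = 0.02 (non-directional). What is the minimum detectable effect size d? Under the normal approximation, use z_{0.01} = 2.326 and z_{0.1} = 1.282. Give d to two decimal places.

d_min ≈ 0.17

For a single sample (or paired design) of n = 465: d_min = (z_{α/2} + z_β)/√n.
z-sum = 2.326 + 1.282 = 3.608.
d_min = 3.608 / √465 = 3.608 / 21.564 = 0.167.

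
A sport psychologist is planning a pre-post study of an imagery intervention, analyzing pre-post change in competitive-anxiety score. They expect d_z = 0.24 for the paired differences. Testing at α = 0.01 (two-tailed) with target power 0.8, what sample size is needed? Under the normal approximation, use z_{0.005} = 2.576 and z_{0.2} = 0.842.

For a paired (one-sample on differences) test: n = ((z_{α/2} + z_β) / d)².
z_{α/2} + z_β = 2.576 + 0.842 = 3.418.
n = (3.418 / 0.24)² = 14.242² = 202.83.
Round up.

n = 203 pairs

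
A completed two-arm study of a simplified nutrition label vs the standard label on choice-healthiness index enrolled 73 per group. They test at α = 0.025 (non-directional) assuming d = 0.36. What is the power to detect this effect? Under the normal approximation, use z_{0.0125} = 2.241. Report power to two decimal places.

power ≈ 0.47

For two equal groups, power = Φ(d·√(n/2) − z_{α/2}).
d·√(n/2) = 0.36 × √(73/2) = 0.36 × 6.042 = 2.175.
z_β = 2.175 − 2.241 = -0.066.
Power = Φ(-0.066) = 0.474.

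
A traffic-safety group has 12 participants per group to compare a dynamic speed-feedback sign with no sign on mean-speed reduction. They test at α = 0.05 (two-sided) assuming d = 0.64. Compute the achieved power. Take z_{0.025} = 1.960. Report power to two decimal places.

For two equal groups, power = Φ(d·√(n/2) − z_{α/2}).
d·√(n/2) = 0.64 × √(12/2) = 0.64 × 2.449 = 1.568.
z_β = 1.568 − 1.960 = -0.392.
Power = Φ(-0.392) = 0.347.

power ≈ 0.35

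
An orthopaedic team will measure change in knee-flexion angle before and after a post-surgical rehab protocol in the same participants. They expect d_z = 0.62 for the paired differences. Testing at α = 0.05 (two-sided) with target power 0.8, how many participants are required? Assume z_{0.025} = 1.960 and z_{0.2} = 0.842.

For a paired (one-sample on differences) test: n = ((z_{α/2} + z_β) / d)².
z_{α/2} + z_β = 1.960 + 0.842 = 2.802.
n = (2.802 / 0.62)² = 4.519² = 20.42.
Round up.

n = 21 pairs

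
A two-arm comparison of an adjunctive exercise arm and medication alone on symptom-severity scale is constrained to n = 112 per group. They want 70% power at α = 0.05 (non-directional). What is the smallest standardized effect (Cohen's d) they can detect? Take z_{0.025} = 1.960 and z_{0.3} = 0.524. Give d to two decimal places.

For two independent groups of n = 112 each: d_min = (z_{α/2} + z_β)·√(2/n).
z-sum = 1.960 + 0.524 = 2.484.
d_min = 2.484 × √(2/112) = 2.484 × 0.1336 = 0.332.

d_min ≈ 0.33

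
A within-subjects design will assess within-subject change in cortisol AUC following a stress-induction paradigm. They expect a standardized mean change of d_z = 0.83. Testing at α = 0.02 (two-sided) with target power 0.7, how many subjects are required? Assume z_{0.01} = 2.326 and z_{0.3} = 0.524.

n = 12 pairs

For a paired (one-sample on differences) test: n = ((z_{α/2} + z_β) / d)².
z_{α/2} + z_β = 2.326 + 0.524 = 2.850.
n = (2.850 / 0.83)² = 3.434² = 11.79.
Round up.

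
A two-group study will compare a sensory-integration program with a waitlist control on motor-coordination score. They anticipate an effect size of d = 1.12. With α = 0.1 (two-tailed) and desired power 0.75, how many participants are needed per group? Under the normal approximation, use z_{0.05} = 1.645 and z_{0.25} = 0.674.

For two independent groups with equal n: n = 2·((z_{α/2} + z_β) / d)².
z_{α/2} + z_β = 1.645 + 0.674 = 2.319.
n = 2 × (2.319 / 1.12)² = 2 × 2.071² = 2 × 4.29 = 8.6.
Round up to the next whole participant.

n = 9 per group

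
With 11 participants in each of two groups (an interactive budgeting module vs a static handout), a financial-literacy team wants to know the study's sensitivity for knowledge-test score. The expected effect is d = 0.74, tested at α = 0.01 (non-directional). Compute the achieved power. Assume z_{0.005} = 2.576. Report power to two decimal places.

For two equal groups, power = Φ(d·√(n/2) − z_{α/2}).
d·√(n/2) = 0.74 × √(11/2) = 0.74 × 2.345 = 1.735.
z_β = 1.735 − 2.576 = -0.841.
Power = Φ(-0.841) = 0.200.

power ≈ 0.20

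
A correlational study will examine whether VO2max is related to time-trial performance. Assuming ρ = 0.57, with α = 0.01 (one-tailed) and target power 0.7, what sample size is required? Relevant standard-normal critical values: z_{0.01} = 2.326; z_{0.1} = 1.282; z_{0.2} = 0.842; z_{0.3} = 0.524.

Fisher's z: C = ½·ln((1+r)/(1−r)) = ½·ln(3.6512) = 0.6475.
n = ((z_{α} + z_β)/C)² + 3.
(2.326 + 0.524) / 0.6475 = 2.850 / 0.6475 = 4.402.
n = 4.402² + 3 = 19.37 + 3 = 22.4.
Round up.

n = 23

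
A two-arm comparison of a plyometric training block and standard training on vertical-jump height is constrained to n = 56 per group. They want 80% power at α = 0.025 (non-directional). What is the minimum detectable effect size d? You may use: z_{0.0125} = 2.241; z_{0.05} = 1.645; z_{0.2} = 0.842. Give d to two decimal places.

For two independent groups of n = 56 each: d_min = (z_{α/2} + z_β)·√(2/n).
z-sum = 2.241 + 0.842 = 3.083.
d_min = 3.083 × √(2/56) = 3.083 × 0.1890 = 0.583.

d_min ≈ 0.58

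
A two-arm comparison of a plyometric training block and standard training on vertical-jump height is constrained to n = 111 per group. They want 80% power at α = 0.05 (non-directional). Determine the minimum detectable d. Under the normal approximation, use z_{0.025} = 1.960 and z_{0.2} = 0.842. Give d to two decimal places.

d_min ≈ 0.38

For two independent groups of n = 111 each: d_min = (z_{α/2} + z_β)·√(2/n).
z-sum = 1.960 + 0.842 = 2.802.
d_min = 2.802 × √(2/111) = 2.802 × 0.1342 = 0.376.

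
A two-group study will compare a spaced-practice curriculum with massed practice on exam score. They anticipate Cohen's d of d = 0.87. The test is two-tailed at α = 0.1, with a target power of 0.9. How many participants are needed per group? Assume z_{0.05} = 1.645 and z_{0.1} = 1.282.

n = 23 per group

For two independent groups with equal n: n = 2·((z_{α/2} + z_β) / d)².
z_{α/2} + z_β = 1.645 + 1.282 = 2.927.
n = 2 × (2.927 / 0.87)² = 2 × 3.364² = 2 × 11.32 = 22.6.
Round up to the next whole participant.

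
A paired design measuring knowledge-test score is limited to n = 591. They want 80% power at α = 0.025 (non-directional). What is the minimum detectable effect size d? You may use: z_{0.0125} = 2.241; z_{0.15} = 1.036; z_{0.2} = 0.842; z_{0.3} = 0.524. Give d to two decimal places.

d_min ≈ 0.13

For a single sample (or paired design) of n = 591: d_min = (z_{α/2} + z_β)/√n.
z-sum = 2.241 + 0.842 = 3.083.
d_min = 3.083 / √591 = 3.083 / 24.310 = 0.127.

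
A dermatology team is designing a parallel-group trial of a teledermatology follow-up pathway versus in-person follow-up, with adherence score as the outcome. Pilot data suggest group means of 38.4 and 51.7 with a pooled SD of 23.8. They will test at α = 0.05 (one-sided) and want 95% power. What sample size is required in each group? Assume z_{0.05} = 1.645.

n = 70 per group

Cohen's d = |M₁ − M₂| / SD_pooled = |38.4 − 51.7| / 23.8 = 13.3 / 23.8 = 0.559.
For two independent groups with equal n: n = 2·((z_{α} + z_β) / d)².
z_{α} + z_β = 1.645 + 1.645 = 3.290.
n = 2 × (3.290 / 0.559)² = 2 × 5.886² = 2 × 34.64 = 69.3.
Round up to the next whole participant.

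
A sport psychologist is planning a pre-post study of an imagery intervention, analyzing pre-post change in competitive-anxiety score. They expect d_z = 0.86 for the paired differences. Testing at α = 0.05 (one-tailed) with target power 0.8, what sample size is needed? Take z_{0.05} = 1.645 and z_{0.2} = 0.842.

n = 9 pairs

For a paired (one-sample on differences) test: n = ((z_{α} + z_β) / d)².
z_{α} + z_β = 1.645 + 0.842 = 2.487.
n = (2.487 / 0.86)² = 2.892² = 8.36.
Round up.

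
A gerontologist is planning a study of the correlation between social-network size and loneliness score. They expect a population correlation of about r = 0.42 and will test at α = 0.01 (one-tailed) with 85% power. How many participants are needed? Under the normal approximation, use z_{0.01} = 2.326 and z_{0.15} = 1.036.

Fisher's z: C = ½·ln((1+r)/(1−r)) = ½·ln(2.4483) = 0.4477.
n = ((z_{α} + z_β)/C)² + 3.
(2.326 + 1.036) / 0.4477 = 3.362 / 0.4477 = 7.509.
n = 7.509² + 3 = 56.39 + 3 = 59.4.
Round up.

n = 60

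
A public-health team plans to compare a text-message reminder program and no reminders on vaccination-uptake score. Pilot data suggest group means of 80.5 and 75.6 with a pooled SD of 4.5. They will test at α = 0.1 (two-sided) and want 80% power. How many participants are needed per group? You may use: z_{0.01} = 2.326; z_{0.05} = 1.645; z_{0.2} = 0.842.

n = 11 per group

Cohen's d = |M₁ − M₂| / SD_pooled = |80.5 − 75.6| / 4.5 = 4.9 / 4.5 = 1.089.
For two independent groups with equal n: n = 2·((z_{α/2} + z_β) / d)².
z_{α/2} + z_β = 1.645 + 0.842 = 2.487.
n = 2 × (2.487 / 1.089)² = 2 × 2.284² = 2 × 5.22 = 10.4.
Round up to the next whole participant.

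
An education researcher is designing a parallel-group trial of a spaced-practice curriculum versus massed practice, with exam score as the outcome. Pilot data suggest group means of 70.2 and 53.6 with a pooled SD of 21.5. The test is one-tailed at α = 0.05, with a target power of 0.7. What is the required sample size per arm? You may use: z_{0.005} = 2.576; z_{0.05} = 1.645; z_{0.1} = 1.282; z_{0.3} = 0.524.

Cohen's d = |M₁ − M₂| / SD_pooled = |70.2 − 53.6| / 21.5 = 16.6 / 21.5 = 0.772.
For two independent groups with equal n: n = 2·((z_{α} + z_β) / d)².
z_{α} + z_β = 1.645 + 0.524 = 2.169.
n = 2 × (2.169 / 0.772)² = 2 × 2.810² = 2 × 7.89 = 15.8.
Round up to the next whole participant.

n = 16 per group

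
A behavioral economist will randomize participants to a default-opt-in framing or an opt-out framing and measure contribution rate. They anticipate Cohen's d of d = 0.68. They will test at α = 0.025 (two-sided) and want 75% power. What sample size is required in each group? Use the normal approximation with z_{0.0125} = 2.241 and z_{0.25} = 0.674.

n = 37 per group

For two independent groups with equal n: n = 2·((z_{α/2} + z_β) / d)².
z_{α/2} + z_β = 2.241 + 0.674 = 2.915.
n = 2 × (2.915 / 0.68)² = 2 × 4.287² = 2 × 18.38 = 36.8.
Round up to the next whole participant.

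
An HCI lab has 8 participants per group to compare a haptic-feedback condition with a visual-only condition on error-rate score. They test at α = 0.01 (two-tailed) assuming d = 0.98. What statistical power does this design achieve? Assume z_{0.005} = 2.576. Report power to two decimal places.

For two equal groups, power = Φ(d·√(n/2) − z_{α/2}).
d·√(n/2) = 0.98 × √(8/2) = 0.98 × 2.000 = 1.960.
z_β = 1.960 − 2.576 = -0.616.
Power = Φ(-0.616) = 0.269.

power ≈ 0.27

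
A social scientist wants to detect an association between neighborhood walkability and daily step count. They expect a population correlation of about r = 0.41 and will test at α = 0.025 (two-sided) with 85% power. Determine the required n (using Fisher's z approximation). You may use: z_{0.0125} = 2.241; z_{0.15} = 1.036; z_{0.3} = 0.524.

n = 60

Fisher's z: C = ½·ln((1+r)/(1−r)) = ½·ln(2.3898) = 0.4356.
n = ((z_{α/2} + z_β)/C)² + 3.
(2.241 + 1.036) / 0.4356 = 3.277 / 0.4356 = 7.523.
n = 7.523² + 3 = 56.59 + 3 = 59.6.
Round up.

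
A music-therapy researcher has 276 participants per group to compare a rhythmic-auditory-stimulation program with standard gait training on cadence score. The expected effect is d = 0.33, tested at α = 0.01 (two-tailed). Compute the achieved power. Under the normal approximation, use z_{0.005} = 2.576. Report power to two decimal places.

For two equal groups, power = Φ(d·√(n/2) − z_{α/2}).
d·√(n/2) = 0.33 × √(276/2) = 0.33 × 11.747 = 3.877.
z_β = 3.877 − 2.576 = 1.301.
Power = Φ(1.301) = 0.903.

power ≈ 0.90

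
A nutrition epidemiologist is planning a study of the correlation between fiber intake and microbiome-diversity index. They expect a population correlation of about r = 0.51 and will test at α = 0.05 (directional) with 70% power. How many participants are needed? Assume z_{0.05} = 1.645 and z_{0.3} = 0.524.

n = 18

Fisher's z: C = ½·ln((1+r)/(1−r)) = ½·ln(3.0816) = 0.5627.
n = ((z_{α} + z_β)/C)² + 3.
(1.645 + 0.524) / 0.5627 = 2.169 / 0.5627 = 3.855.
n = 3.855² + 3 = 14.86 + 3 = 17.9.
Round up.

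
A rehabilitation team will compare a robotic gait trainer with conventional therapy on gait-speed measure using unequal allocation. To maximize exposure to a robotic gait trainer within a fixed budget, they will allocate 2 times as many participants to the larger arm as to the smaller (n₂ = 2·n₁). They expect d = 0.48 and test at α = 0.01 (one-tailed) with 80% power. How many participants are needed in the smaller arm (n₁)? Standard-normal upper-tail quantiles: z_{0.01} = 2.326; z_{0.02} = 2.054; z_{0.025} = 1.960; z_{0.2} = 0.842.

With allocation ratio k = n₂/n₁ = 2, Var(x̄₁−x̄₂) = σ²(1/n₁ + 1/(k·n₁)) = σ²·(k+1)/(k·n₁).
So n₁ = (1 + 1/k)·((z_{α} + z_β)/d)² = 1.500 × (3.168/0.48)².
n₁ = 1.500 × 43.56 = 65.3.
Round up: n₁ = 66, giving n₂ = 2 × 66 = 132.

n₁ = 66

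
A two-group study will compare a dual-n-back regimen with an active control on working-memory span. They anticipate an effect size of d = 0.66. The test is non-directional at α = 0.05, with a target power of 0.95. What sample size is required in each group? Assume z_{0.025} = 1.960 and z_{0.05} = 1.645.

n = 60 per group

For two independent groups with equal n: n = 2·((z_{α/2} + z_β) / d)².
z_{α/2} + z_β = 1.960 + 1.645 = 3.605.
n = 2 × (3.605 / 0.66)² = 2 × 5.462² = 2 × 29.83 = 59.7.
Round up to the next whole participant.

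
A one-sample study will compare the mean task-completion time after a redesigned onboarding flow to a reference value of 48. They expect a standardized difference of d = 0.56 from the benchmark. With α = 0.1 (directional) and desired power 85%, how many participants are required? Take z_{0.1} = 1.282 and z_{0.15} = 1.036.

For a one-sample test: n = ((z_{α} + z_β) / d)².
z_{α} + z_β = 1.282 + 1.036 = 2.318.
n = (2.318 / 0.56)² = 4.139² = 17.13.
Round up.

n = 18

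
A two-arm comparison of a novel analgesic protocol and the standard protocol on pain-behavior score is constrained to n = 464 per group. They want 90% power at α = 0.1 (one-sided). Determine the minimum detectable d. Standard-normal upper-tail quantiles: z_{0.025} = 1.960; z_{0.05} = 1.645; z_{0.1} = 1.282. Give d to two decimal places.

For two independent groups of n = 464 each: d_min = (z_{α} + z_β)·√(2/n).
z-sum = 1.282 + 1.282 = 2.564.
d_min = 2.564 × √(2/464) = 2.564 × 0.0657 = 0.168.

d_min ≈ 0.17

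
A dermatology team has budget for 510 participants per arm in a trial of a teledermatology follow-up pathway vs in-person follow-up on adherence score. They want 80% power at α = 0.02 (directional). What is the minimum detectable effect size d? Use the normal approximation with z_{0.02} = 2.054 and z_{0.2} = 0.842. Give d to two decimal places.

For two independent groups of n = 510 each: d_min = (z_{α} + z_β)·√(2/n).
z-sum = 2.054 + 0.842 = 2.896.
d_min = 2.896 × √(2/510) = 2.896 × 0.0626 = 0.181.

d_min ≈ 0.18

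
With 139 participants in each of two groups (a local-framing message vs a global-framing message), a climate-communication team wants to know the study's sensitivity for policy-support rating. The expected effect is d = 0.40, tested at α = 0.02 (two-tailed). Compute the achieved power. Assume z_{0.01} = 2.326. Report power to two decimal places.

power ≈ 0.84

For two equal groups, power = Φ(d·√(n/2) − z_{α/2}).
d·√(n/2) = 0.40 × √(139/2) = 0.40 × 8.337 = 3.335.
z_β = 3.335 − 2.326 = 1.009.
Power = Φ(1.009) = 0.843.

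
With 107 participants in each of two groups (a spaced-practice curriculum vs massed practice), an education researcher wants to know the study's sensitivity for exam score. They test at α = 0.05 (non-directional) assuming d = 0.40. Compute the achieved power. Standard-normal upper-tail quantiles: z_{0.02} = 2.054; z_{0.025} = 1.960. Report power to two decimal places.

power ≈ 0.83

For two equal groups, power = Φ(d·√(n/2) − z_{α/2}).
d·√(n/2) = 0.40 × √(107/2) = 0.40 × 7.314 = 2.926.
z_β = 2.926 − 1.960 = 0.966.
Power = Φ(0.966) = 0.833.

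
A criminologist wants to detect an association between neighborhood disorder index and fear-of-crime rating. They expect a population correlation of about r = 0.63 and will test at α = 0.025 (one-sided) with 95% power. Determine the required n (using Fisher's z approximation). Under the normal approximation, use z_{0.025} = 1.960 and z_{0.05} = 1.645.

n = 27

Fisher's z: C = ½·ln((1+r)/(1−r)) = ½·ln(4.4054) = 0.7414.
n = ((z_{α} + z_β)/C)² + 3.
(1.960 + 1.645) / 0.7414 = 3.605 / 0.7414 = 4.862.
n = 4.862² + 3 = 23.64 + 3 = 26.6.
Round up.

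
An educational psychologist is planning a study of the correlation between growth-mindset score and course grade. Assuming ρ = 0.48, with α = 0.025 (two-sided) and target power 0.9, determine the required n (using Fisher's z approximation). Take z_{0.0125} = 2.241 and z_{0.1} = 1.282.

n = 49

Fisher's z: C = ½·ln((1+r)/(1−r)) = ½·ln(2.8462) = 0.5230.
n = ((z_{α/2} + z_β)/C)² + 3.
(2.241 + 1.282) / 0.5230 = 3.523 / 0.5230 = 6.736.
n = 6.736² + 3 = 45.38 + 3 = 48.4.
Round up.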